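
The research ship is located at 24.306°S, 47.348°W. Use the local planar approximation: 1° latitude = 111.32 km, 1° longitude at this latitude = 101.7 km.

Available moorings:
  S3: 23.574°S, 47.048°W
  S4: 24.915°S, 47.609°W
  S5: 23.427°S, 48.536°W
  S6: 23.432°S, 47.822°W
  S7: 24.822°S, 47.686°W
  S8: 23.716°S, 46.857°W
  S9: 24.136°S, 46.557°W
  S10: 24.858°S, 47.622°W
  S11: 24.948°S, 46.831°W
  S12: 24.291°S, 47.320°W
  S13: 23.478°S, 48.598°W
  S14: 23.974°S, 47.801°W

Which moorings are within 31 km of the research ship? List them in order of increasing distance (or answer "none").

Distances from 24.306°S, 47.348°W:
S3: 87.011 km
S4: 72.805 km
S5: 155.474 km
S6: 108.581 km
S7: 66.941 km
S8: 82.506 km
S9: 82.641 km
S10: 67.472 km
S11: 88.725 km
S12: 3.301 km
S13: 157.024 km
S14: 59.062 km
Threshold 31 km: S12 (3.301 km) is within range.

S12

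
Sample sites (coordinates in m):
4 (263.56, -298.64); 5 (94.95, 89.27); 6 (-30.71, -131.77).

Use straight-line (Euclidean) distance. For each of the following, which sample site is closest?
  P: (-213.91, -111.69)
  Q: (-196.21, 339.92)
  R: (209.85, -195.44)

P at (-213.91, -111.69):
  4: 512.76 m
  5: 368.48 m
  6: 184.30 m
  → nearest: 6 (184.30 m)
Q at (-196.21, 339.92):
  4: 786.86 m
  5: 384.19 m
  6: 499.88 m
  → nearest: 5 (384.19 m)
R at (209.85, -195.44):
  4: 116.34 m
  5: 307.02 m
  6: 248.84 m
  → nearest: 4 (116.34 m)

P→6; Q→5; R→4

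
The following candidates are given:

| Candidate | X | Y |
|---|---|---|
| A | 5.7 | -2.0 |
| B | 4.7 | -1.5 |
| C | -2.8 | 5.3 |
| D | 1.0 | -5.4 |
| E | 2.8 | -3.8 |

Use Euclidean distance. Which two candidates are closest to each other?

Pairwise distances:
A–B: 1.1
A–C: 11.2
A–D: 5.8
A–E: 3.4
B–C: 10.1
B–D: 5.4
B–E: 3.0
C–D: 11.4
C–E: 10.7
D–E: 2.4
Closest pair: A–B at 1.1.

A and B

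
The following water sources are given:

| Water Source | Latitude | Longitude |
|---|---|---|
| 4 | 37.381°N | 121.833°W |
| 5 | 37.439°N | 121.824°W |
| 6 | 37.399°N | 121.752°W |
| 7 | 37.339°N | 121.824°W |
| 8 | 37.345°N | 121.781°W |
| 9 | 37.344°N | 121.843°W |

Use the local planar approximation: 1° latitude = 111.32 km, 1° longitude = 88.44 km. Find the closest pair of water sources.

7 and 9

Pairwise distances:
4–5: 6.505 km
4–6: 7.439 km
4–7: 4.743 km
4–8: 6.100 km
4–9: 4.213 km
5–6: 7.770 km
5–7: 11.132 km
5–8: 11.134 km
5–9: 10.708 km
6–7: 9.228 km
6–8: 6.536 km
6–9: 10.112 km
7–8: 3.861 km
7–9: 1.770 km
8–9: 5.484 km
Closest pair: 7–9 at 1.770 km.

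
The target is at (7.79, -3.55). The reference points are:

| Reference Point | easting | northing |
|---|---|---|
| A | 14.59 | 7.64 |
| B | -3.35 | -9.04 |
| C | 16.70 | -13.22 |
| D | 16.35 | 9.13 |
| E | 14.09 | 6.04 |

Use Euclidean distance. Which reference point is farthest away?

D

Distances from (7.79, -3.55):
A: √((6.80)² + (11.19)²) = √(46.2400 + 125.2161) = 13.09
B: √((-11.14)² + (-5.49)²) = √(124.0996 + 30.1401) = 12.42
C: √((8.91)² + (-9.67)²) = √(79.3881 + 93.5089) = 13.15
D: √((8.56)² + (12.68)²) = √(73.2736 + 160.7824) = 15.30
E: √((6.30)² + (9.59)²) = √(39.6900 + 91.9681) = 11.47
Maximum: D at 15.30.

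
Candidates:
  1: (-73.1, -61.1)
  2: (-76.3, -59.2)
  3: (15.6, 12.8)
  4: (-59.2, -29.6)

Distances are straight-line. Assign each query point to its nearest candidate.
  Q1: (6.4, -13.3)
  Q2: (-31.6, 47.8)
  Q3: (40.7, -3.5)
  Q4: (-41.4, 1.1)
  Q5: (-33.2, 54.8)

Q1 at (6.4, -13.3):
  1: √((-79.5)² + (-47.8)²) = √(6320.250 + 2284.840) = 92.8
  2: √((-82.7)² + (-45.9)²) = √(6839.290 + 2106.810) = 94.6
  3: √((9.2)² + (26.1)²) = √(84.640 + 681.210) = 27.7
  4: √((-65.6)² + (-16.3)²) = √(4303.360 + 265.690) = 67.6
  → nearest: 3 (27.7)
Q2 at (-31.6, 47.8):
  1: √((-41.5)² + (-108.9)²) = √(1722.250 + 11859.210) = 116.5
  2: √((-44.7)² + (-107.0)²) = √(1998.090 + 11449.000) = 116.0
  3: √((47.2)² + (-35.0)²) = √(2227.840 + 1225.000) = 58.8
  4: √((-27.6)² + (-77.4)²) = √(761.760 + 5990.760) = 82.2
  → nearest: 3 (58.8)
Q3 at (40.7, -3.5):
  1: √((-113.8)² + (-57.6)²) = √(12950.440 + 3317.760) = 127.5
  2: √((-117.0)² + (-55.7)²) = √(13689.000 + 3102.490) = 129.6
  3: √((-25.1)² + (16.3)²) = √(630.010 + 265.690) = 29.9
  4: √((-99.9)² + (-26.1)²) = √(9980.010 + 681.210) = 103.3
  → nearest: 3 (29.9)
Q4 at (-41.4, 1.1):
  1: √((-31.7)² + (-62.2)²) = √(1004.890 + 3868.840) = 69.8
  2: √((-34.9)² + (-60.3)²) = √(1218.010 + 3636.090) = 69.7
  3: √((57.0)² + (11.7)²) = √(3249.000 + 136.890) = 58.2
  4: √((-17.8)² + (-30.7)²) = √(316.840 + 942.490) = 35.5
  → nearest: 4 (35.5)
Q5 at (-33.2, 54.8):
  1: √((-39.9)² + (-115.9)²) = √(1592.010 + 13432.810) = 122.6
  2: √((-43.1)² + (-114.0)²) = √(1857.610 + 12996.000) = 121.9
  3: √((48.8)² + (-42.0)²) = √(2381.440 + 1764.000) = 64.4
  4: √((-26.0)² + (-84.4)²) = √(676.000 + 7123.360) = 88.3
  → nearest: 3 (64.4)

Q1→3; Q2→3; Q3→3; Q4→4; Q5→3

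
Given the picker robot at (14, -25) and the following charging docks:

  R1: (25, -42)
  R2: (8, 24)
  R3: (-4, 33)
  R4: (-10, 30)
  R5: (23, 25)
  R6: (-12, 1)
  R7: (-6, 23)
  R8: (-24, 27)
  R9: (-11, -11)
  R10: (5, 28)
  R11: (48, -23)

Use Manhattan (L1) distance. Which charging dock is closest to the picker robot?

Distances from (14, -25):
R1: |11| + |-17| = 11 + 17 = 28
R2: |-6| + |49| = 6 + 49 = 55
R3: |-18| + |58| = 18 + 58 = 76
R4: |-24| + |55| = 24 + 55 = 79
R5: |9| + |50| = 9 + 50 = 59
R6: |-26| + |26| = 26 + 26 = 52
R7: |-20| + |48| = 20 + 48 = 68
R8: |-38| + |52| = 38 + 52 = 90
R9: |-25| + |14| = 25 + 14 = 39
R10: |-9| + |53| = 9 + 53 = 62
R11: |34| + |2| = 34 + 2 = 36
Minimum: R1 at 28.

R1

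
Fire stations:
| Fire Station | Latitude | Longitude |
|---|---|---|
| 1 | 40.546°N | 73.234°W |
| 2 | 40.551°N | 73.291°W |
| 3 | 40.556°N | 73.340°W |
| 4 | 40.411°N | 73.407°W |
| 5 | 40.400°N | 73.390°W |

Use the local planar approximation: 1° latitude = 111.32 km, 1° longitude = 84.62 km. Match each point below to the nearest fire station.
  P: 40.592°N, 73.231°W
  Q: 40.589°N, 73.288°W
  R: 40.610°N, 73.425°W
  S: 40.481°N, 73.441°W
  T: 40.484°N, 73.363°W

P→1; Q→2; R→3; S→4; T→3

P at 40.592°N, 73.231°W:
  1: √((-0.046·111.32)² + (-0.003·84.62)²) = √(26.22177 + 0.06444) = 5.127 km
  2: √((-0.041·111.32)² + (-0.060·84.62)²) = √(20.83119 + 25.77796) = 6.827 km
  3: √((-0.036·111.32)² + (-0.109·84.62)²) = √(16.06022 + 85.07443) = 10.057 km
  4: √((-0.181·111.32)² + (-0.176·84.62)²) = √(405.97898 + 221.80502) = 25.056 km
  5: √((-0.192·111.32)² + (-0.159·84.62)²) = √(456.82394 + 181.02572) = 25.256 km
  → nearest: 1 (5.127 km)
Q at 40.589°N, 73.288°W:
  1: √((-0.043·111.32)² + (0.054·84.62)²) = √(22.91307 + 20.88015) = 6.618 km
  2: √((-0.038·111.32)² + (-0.003·84.62)²) = √(17.89425 + 0.06444) = 4.238 km
  3: √((-0.033·111.32)² + (-0.052·84.62)²) = √(13.49504 + 19.36211) = 5.732 km
  4: √((-0.178·111.32)² + (-0.119·84.62)²) = √(392.63264 + 101.40047) = 22.227 km
  5: √((-0.189·111.32)² + (-0.102·84.62)²) = √(442.65972 + 74.49830) = 22.741 km
  → nearest: 2 (4.238 km)
R at 40.610°N, 73.425°W:
  1: √((-0.064·111.32)² + (0.191·84.62)²) = √(50.75822 + 261.22382) = 17.663 km
  2: √((-0.059·111.32)² + (0.134·84.62)²) = √(43.13705 + 128.57474) = 13.104 km
  3: √((-0.054·111.32)² + (0.085·84.62)²) = √(36.13549 + 51.73493) = 9.374 km
  4: √((-0.199·111.32)² + (0.018·84.62)²) = √(490.74123 + 2.32002) = 22.205 km
  5: √((-0.210·111.32)² + (0.035·84.62)²) = √(546.49348 + 8.77167) = 23.564 km
  → nearest: 3 (9.374 km)
S at 40.481°N, 73.441°W:
  1: √((0.065·111.32)² + (0.207·84.62)²) = √(52.35680 + 306.82217) = 18.952 km
  2: √((0.070·111.32)² + (0.150·84.62)²) = √(60.72150 + 161.11225) = 14.894 km
  3: √((0.075·111.32)² + (0.101·84.62)²) = √(69.70580 + 73.04471) = 11.948 km
  4: √((-0.070·111.32)² + (0.034·84.62)²) = √(60.72150 + 8.27759) = 8.307 km
  5: √((-0.081·111.32)² + (0.051·84.62)²) = √(81.30485 + 18.62458) = 9.996 km
  → nearest: 4 (8.307 km)
T at 40.484°N, 73.363°W:
  1: √((0.062·111.32)² + (0.129·84.62)²) = √(47.63540 + 119.15862) = 12.915 km
  2: √((0.067·111.32)² + (0.072·84.62)²) = √(55.62833 + 37.12026) = 9.631 km
  3: √((0.072·111.32)² + (0.023·84.62)²) = √(64.24087 + 3.78793) = 8.248 km
  4: √((-0.073·111.32)² + (-0.044·84.62)²) = √(66.03773 + 13.86281) = 8.939 km
  5: √((-0.084·111.32)² + (-0.027·84.62)²) = √(87.43896 + 5.22004) = 9.626 km
  → nearest: 3 (8.248 km)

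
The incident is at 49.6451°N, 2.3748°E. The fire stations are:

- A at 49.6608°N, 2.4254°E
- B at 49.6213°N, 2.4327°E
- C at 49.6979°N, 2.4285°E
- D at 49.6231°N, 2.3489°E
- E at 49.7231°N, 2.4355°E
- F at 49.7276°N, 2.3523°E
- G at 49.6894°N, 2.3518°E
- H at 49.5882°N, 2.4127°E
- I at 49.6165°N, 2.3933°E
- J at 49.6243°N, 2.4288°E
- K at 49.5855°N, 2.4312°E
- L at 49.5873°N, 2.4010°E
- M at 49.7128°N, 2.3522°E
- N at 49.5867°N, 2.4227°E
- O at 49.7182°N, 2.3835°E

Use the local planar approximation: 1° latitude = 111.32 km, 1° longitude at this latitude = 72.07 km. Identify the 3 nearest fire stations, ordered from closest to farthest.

D, I, A

Distances from 49.6451°N, 2.3748°E:
A: 4.0439 km
B: 4.9429 km
C: 7.0374 km
D: 3.0793 km
E: 9.7227 km
F: 9.3260 km
G: 5.2026 km
H: 6.8980 km
I: 3.4517 km
J: 4.5285 km
K: 7.7808 km
L: 6.7056 km
M: 7.7104 km
N: 7.3608 km
O: 8.1616 km
Sorted: D (3.0793 km) < I (3.4517 km) < A (4.0439 km) < J (4.5285 km) < B (4.9429 km) < …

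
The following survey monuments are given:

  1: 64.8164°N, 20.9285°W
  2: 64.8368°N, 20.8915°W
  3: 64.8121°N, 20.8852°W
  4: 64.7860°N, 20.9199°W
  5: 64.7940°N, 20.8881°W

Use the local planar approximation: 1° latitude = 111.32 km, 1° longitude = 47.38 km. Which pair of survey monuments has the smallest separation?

Pairwise distances:
4–5: √((0.0080·111.32)² + (0.0318·47.38)²) = √(0.793097 + 2.270097) = 1.7502 km
3–5: √((-0.0181·111.32)² + (-0.0029·47.38)²) = √(4.059790 + 0.018879) = 2.0196 km
1–3: √((-0.0043·111.32)² + (0.0433·47.38)²) = √(0.229131 + 4.208874) = 2.1067 km
2–3: √((-0.0247·111.32)² + (0.0063·47.38)²) = √(7.560322 + 0.089099) = 2.7658 km
1–2: √((0.0204·111.32)² + (0.0370·47.38)²) = √(5.157114 + 3.073219) = 2.8689 km
1–5: √((-0.0224·111.32)² + (0.0404·47.38)²) = √(6.217881 + 3.663978) = 3.1435 km
3–4: √((-0.0261·111.32)² + (-0.0347·47.38)²) = √(8.441651 + 2.703019) = 3.3384 km
1–4: √((-0.0304·111.32)² + (0.0086·47.38)²) = √(11.452322 + 0.166030) = 3.4086 km
2–5: √((-0.0428·111.32)² + (0.0034·47.38)²) = √(22.700422 + 0.025951) = 4.7672 km
2–4: √((-0.0508·111.32)² + (-0.0284·47.38)²) = √(31.979658 + 1.810618) = 5.8129 km
Closest pair: 4–5 at 1.7502 km.

4 and 5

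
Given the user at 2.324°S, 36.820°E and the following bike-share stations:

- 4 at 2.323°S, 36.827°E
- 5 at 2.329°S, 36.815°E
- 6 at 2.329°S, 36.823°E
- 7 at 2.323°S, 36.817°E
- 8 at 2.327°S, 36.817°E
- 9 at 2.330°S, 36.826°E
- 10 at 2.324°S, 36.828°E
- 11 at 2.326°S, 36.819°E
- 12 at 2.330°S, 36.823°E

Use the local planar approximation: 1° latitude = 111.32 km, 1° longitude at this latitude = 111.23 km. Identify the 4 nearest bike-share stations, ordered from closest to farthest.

Distances from 2.324°S, 36.820°E:
4: √((0.001·111.32)² + (0.007·111.23)²) = √(0.012392 + 0.606234) = 0.7865 km
5: √((-0.005·111.32)² + (-0.005·111.23)²) = √(0.309804 + 0.309303) = 0.7868 km
6: √((-0.005·111.32)² + (0.003·111.23)²) = √(0.309804 + 0.111349) = 0.6490 km
7: √((0.001·111.32)² + (-0.003·111.23)²) = √(0.012392 + 0.111349) = 0.3518 km
8: √((-0.003·111.32)² + (-0.003·111.23)²) = √(0.111529 + 0.111349) = 0.4721 km
9: √((-0.006·111.32)² + (0.006·111.23)²) = √(0.446117 + 0.445396) = 0.9442 km
10: √((0.000·111.32)² + (0.008·111.23)²) = √(0.000000 + 0.791815) = 0.8898 km
11: √((-0.002·111.32)² + (-0.001·111.23)²) = √(0.049569 + 0.012372) = 0.2489 km
12: √((-0.006·111.32)² + (0.003·111.23)²) = √(0.446117 + 0.111349) = 0.7466 km
Sorted: 11 (0.2489 km) < 7 (0.3518 km) < 8 (0.4721 km) < 6 (0.6490 km) < 12 (0.7466 km) < 4 (0.7865 km) < …

11, 7, 8, 6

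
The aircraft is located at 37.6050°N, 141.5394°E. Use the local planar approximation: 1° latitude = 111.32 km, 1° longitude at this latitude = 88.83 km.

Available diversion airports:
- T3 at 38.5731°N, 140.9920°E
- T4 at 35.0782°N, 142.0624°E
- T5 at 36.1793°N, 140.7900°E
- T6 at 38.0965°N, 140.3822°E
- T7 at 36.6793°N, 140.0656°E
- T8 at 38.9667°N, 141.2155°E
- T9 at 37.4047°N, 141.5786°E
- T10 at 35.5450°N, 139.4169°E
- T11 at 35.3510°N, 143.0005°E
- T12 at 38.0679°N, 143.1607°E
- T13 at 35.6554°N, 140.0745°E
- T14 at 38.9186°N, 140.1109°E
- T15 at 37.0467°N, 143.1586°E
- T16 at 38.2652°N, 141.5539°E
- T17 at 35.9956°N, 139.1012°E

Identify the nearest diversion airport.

Distances from 37.6050°N, 141.5394°E:
T3: 118.2310 km
T4: 285.0942 km
T5: 172.1046 km
T6: 116.4484 km
T7: 166.6089 km
T8: 154.2909 km
T9: 22.5677 km
T10: 296.8758 km
T11: 282.4957 km
T12: 152.9612 km
T13: 253.0511 km
T14: 193.6109 km
T15: 156.6866 km
T16: 73.5048 km
T17: 281.0817 km
Minimum: T9 at 22.5677 km.

T9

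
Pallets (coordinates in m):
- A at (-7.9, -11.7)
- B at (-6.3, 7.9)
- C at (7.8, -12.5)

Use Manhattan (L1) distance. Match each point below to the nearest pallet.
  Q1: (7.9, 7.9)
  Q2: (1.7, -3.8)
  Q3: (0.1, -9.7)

Q1→B; Q2→C; Q3→A

Q1 at (7.9, 7.9):
  A: 35.4 m
  B: 14.2 m
  C: 20.5 m
  → nearest: B (14.2 m)
Q2 at (1.7, -3.8):
  A: 17.5 m
  B: 19.7 m
  C: 14.8 m
  → nearest: C (14.8 m)
Q3 at (0.1, -9.7):
  A: 10.0 m
  B: 24.0 m
  C: 10.5 m
  → nearest: A (10.0 m)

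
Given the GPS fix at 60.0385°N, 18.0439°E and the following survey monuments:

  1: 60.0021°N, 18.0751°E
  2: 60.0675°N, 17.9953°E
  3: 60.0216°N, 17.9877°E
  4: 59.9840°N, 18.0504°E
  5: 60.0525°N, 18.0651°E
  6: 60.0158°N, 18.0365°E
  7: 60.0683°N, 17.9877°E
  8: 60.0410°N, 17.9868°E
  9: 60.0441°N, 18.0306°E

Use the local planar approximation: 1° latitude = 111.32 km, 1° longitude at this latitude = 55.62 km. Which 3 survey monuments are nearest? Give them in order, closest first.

Distances from 60.0385°N, 18.0439°E:
1: √((-0.0364·111.32)² + (0.0312·55.62)²) = √(16.419093 + 3.011419) = 4.4080 km
2: √((0.0290·111.32)² + (-0.0486·55.62)²) = √(10.421792 + 7.306923) = 4.2105 km
3: √((-0.0169·111.32)² + (-0.0562·55.62)²) = √(3.539320 + 9.770901) = 3.6483 km
4: √((-0.0545·111.32)² + (0.0065·55.62)²) = √(36.807761 + 0.130704) = 6.0777 km
5: √((0.0140·111.32)² + (0.0212·55.62)²) = √(2.428860 + 1.390381) = 1.9543 km
6: √((-0.0227·111.32)² + (-0.0074·55.62)²) = √(6.385547 + 0.169405) = 2.5603 km
7: √((0.0298·111.32)² + (-0.0562·55.62)²) = √(11.004718 + 9.770901) = 4.5580 km
8: √((0.0025·111.32)² + (-0.0571·55.62)²) = √(0.077451 + 10.086354) = 3.1881 km
9: √((0.0056·111.32)² + (-0.0133·55.62)²) = √(0.388618 + 0.547224) = 0.9674 km
Sorted: 9 (0.9674 km) < 5 (1.9543 km) < 6 (2.5603 km) < 8 (3.1881 km) < 3 (3.6483 km) < …

9, 5, 6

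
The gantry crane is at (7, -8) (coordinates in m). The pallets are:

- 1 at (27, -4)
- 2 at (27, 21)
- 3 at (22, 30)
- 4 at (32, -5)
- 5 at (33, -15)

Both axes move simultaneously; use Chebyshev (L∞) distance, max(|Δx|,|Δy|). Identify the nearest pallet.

1

Distances from (7, -8):
1: 20 m
2: 29 m
3: 38 m
4: 25 m
5: 26 m
Minimum: 1 at 20 m.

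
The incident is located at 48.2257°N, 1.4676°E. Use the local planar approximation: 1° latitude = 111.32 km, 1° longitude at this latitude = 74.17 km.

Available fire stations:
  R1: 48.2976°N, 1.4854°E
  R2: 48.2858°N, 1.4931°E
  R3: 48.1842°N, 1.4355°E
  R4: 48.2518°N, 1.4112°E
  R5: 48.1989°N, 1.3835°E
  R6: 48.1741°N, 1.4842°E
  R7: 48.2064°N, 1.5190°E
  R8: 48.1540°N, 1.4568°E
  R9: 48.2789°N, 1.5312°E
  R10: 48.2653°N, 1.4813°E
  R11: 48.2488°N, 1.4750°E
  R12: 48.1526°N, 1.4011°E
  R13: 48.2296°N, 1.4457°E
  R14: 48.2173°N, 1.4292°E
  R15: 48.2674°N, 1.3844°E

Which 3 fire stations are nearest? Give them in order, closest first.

Distances from 48.2257°N, 1.4676°E:
R1: √((0.0719·111.32)² + (0.0178·74.17)²) = √(64.062543 + 1.742997) = 8.1121 km
R2: √((0.0601·111.32)² + (0.0255·74.17)²) = √(44.760542 + 3.577148) = 6.9525 km
R3: √((-0.0415·111.32)² + (-0.0321·74.17)²) = √(21.342367 + 5.668480) = 5.1972 km
R4: √((0.0261·111.32)² + (-0.0564·74.17)²) = √(8.441651 + 17.499062) = 5.0932 km
R5: √((-0.0268·111.32)² + (-0.0841·74.17)²) = √(8.900532 + 38.908864) = 6.9144 km
R6: √((-0.0516·111.32)² + (0.0166·74.17)²) = √(32.994823 + 1.515908) = 5.8746 km
R7: √((-0.0193·111.32)² + (0.0514·74.17)²) = √(4.615949 + 14.533921) = 4.3761 km
R8: √((-0.0717·111.32)² + (-0.0108·74.17)²) = √(63.706641 + 0.641659) = 8.0217 km
R9: √((0.0532·111.32)² + (0.0636·74.17)²) = √(35.072737 + 22.252089) = 7.5713 km
R10: √((0.0396·111.32)² + (0.0137·74.17)²) = √(19.432862 + 1.032518) = 4.5239 km
R11: √((0.0231·111.32)² + (0.0074·74.17)²) = √(6.612571 + 0.301245) = 2.6294 km
R12: √((-0.0731·111.32)² + (-0.0665·74.17)²) = √(66.218776 + 24.327633) = 9.5156 km
R13: √((0.0039·111.32)² + (-0.0219·74.17)²) = √(0.188484 + 2.638425) = 1.6813 km
R14: √((-0.0084·111.32)² + (-0.0384·74.17)²) = √(0.874390 + 8.111833) = 2.9977 km
R15: √((0.0417·111.32)² + (-0.0832·74.17)²) = √(21.548572 + 38.080550) = 7.7220 km
Sorted: R13 (1.6813 km) < R11 (2.6294 km) < R14 (2.9977 km) < R7 (4.3761 km) < R10 (4.5239 km) < …

R13, R11, R14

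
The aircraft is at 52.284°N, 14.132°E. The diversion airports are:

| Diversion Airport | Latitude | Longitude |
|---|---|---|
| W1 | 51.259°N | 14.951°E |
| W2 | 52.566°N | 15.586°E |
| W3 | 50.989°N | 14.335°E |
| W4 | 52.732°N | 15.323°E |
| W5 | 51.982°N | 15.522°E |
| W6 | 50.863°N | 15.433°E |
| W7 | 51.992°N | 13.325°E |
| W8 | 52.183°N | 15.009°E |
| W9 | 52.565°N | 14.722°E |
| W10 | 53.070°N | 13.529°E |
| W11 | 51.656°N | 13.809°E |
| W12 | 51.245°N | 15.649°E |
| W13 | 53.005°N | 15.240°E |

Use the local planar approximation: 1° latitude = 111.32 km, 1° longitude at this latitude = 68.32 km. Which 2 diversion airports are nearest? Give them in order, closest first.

Distances from 52.284°N, 14.132°E:
W1: √((-1.025·111.32)² + (0.819·68.32)²) = √(13019.49461 + 3130.85907) = 127.084 km
W2: √((0.282·111.32)² + (1.454·68.32)²) = √(985.47273 + 9867.89520) = 104.179 km
W3: √((-1.295·111.32)² + (0.203·68.32)²) = √(20781.93261 + 192.34805) = 144.825 km
W4: √((0.448·111.32)² + (1.191·68.32)²) = √(2487.15255 + 6620.93369) = 95.436 km
W5: √((-0.302·111.32)² + (1.390·68.32)²) = √(1130.21296 + 9018.31324) = 100.740 km
W6: √((-1.421·111.32)² + (1.301·68.32)²) = √(25022.72201 + 7900.42234) = 181.447 km
W7: √((-0.292·111.32)² + (-0.807·68.32)²) = √(1056.60363 + 3039.78442) = 64.003 km
W8: √((-0.101·111.32)² + (0.877·68.32)²) = √(126.41224 + 3590.00375) = 60.962 km
W9: √((0.281·111.32)² + (0.590·68.32)²) = √(978.49596 + 1624.79936) = 51.022 km
W10: √((0.786·111.32)² + (-0.603·68.32)²) = √(7655.81601 + 1697.18951) = 96.711 km
W11: √((-0.628·111.32)² + (-0.323·68.32)²) = √(4887.26269 + 486.96838) = 73.309 km
W12: √((-1.039·111.32)² + (1.517·68.32)²) = √(13377.57796 + 10741.54809) = 155.303 km
W13: √((0.721·111.32)² + (1.108·68.32)²) = √(6441.94370 + 5730.27199) = 110.328 km
Sorted: W9 (51.022 km) < W8 (60.962 km) < W7 (64.003 km) < W11 (73.309 km) < …

W9, W8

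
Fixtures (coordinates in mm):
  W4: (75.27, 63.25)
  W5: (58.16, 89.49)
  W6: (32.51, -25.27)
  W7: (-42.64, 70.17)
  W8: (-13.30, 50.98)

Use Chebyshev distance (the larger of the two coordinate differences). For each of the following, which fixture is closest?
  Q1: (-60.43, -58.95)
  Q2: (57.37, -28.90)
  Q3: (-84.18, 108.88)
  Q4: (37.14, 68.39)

Q1 at (-60.43, -58.95):
  W4: 135.70 mm
  W5: 148.44 mm
  W6: 92.94 mm
  W7: 129.12 mm
  W8: 109.93 mm
  → nearest: W6 (92.94 mm)
Q2 at (57.37, -28.90):
  W4: 92.15 mm
  W5: 118.39 mm
  W6: 24.86 mm
  W7: 100.01 mm
  W8: 79.88 mm
  → nearest: W6 (24.86 mm)
Q3 at (-84.18, 108.88):
  W4: 159.45 mm
  W5: 142.34 mm
  W6: 134.15 mm
  W7: 41.54 mm
  W8: 70.88 mm
  → nearest: W7 (41.54 mm)
Q4 at (37.14, 68.39):
  W4: 38.13 mm
  W5: 21.10 mm
  W6: 93.66 mm
  W7: 79.78 mm
  W8: 50.44 mm
  → nearest: W5 (21.10 mm)

Q1→W6; Q2→W6; Q3→W7; Q4→W5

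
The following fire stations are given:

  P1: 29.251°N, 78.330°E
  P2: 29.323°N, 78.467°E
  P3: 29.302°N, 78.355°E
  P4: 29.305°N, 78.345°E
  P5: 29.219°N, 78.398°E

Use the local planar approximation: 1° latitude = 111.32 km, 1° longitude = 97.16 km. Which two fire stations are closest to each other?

P3 and P4

Pairwise distances:
P1–P2: 15.538 km
P1–P3: 6.175 km
P1–P4: 6.185 km
P1–P5: 7.506 km
P2–P3: 11.130 km
P2–P4: 12.022 km
P2–P5: 13.378 km
P3–P4: 1.027 km
P3–P5: 10.140 km
P4–P5: 10.871 km
Closest pair: P3–P4 at 1.027 km.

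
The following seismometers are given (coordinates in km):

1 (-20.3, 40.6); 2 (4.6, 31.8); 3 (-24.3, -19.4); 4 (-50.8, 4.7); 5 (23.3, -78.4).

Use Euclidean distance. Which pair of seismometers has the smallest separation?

1 and 2

Pairwise distances:
1–2: 26.4 km
1–3: 60.1 km
1–4: 47.1 km
1–5: 126.7 km
2–3: 58.8 km
2–4: 61.7 km
2–5: 111.8 km
3–4: 35.8 km
3–5: 75.8 km
4–5: 111.3 km
Closest pair: 1–2 at 26.4 km.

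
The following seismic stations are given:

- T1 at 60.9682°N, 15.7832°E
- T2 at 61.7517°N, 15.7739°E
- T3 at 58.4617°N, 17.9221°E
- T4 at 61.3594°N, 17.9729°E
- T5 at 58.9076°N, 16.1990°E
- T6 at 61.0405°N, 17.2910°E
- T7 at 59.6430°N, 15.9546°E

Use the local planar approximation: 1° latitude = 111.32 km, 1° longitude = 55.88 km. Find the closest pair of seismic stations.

T4 and T6

Pairwise distances:
T1–T2: √((0.7835·111.32)² + (-0.0093·55.88)²) = √(7607.192337 + 0.270071) = 87.2208 km
T1–T3: √((-2.5065·111.32)² + (2.1389·55.88)²) = √(77854.158196 + 14285.444420) = 303.5451 km
T1–T4: √((0.3912·111.32)² + (2.1897·55.88)²) = √(1896.461749 + 14972.076298) = 129.8789 km
T1–T5: √((-2.0606·111.32)² + (0.4158·55.88)²) = √(52617.933326 + 539.860764) = 230.5597 km
T1–T6: √((0.0723·111.32)² + (1.5078·55.88)²) = √(64.777322 + 7099.050618) = 84.6394 km
T1–T7: √((-1.3252·111.32)² + (0.1714·55.88)²) = √(21762.523332 + 91.734866) = 147.8319 km
T2–T3: √((-3.2900·111.32)² + (2.1482·55.88)²) = √(134133.788552 + 14409.941555) = 385.4137 km
T2–T4: √((-0.3923·111.32)² + (2.1990·55.88)²) = √(1907.141917 + 15099.523891) = 130.4096 km
T2–T5: √((-2.8441·111.32)² + (0.4251·55.88)²) = √(100238.860266 + 564.280451) = 317.4951 km
T2–T6: √((-0.7112·111.32)² + (1.5171·55.88)²) = √(6268.013039 + 7186.893539) = 115.9953 km
T2–T7: √((-2.1087·111.32)² + (0.1807·55.88)²) = √(55103.094829 + 101.959829) = 234.9576 km
T3–T4: √((2.8977·111.32)² + (0.0508·55.88)²) = √(104052.671959 + 8.058240) = 322.5845 km
T3–T5: √((0.4459·111.32)² + (-1.7231·55.88)²) = √(2463.890142 + 9271.153246) = 108.3284 km
T3–T6: √((2.5788·111.32)² + (-0.6311·55.88)²) = √(82410.342370 + 1243.681446) = 289.2301 km
T3–T7: √((1.1813·111.32)² + (-1.9675·55.88)²) = √(17292.859113 + 12087.661147) = 171.4075 km
T4–T5: √((-2.4518·111.32)² + (-1.7739·55.88)²) = √(74493.173603 + 9825.871094) = 290.3774 km
T4–T6: √((-0.3189·111.32)² + (-0.6819·55.88)²) = √(1260.246308 + 1451.958407) = 52.0788 km
T4–T7: √((-1.7164·111.32)² + (-2.0183·55.88)²) = √(36507.610387 + 12719.915765) = 221.8728 km
T5–T6: √((2.1329·111.32)² + (1.0920·55.88)²) = √(56375.107600 + 3723.557559) = 245.1503 km
T5–T7: √((0.7354·111.32)² + (-0.2444·55.88)²) = √(6701.833691 + 186.515616) = 82.9961 km
T6–T7: √((-1.3975·111.32)² + (-1.3364·55.88)²) = √(24201.931558 + 5576.808463) = 172.5652 km
Closest pair: T4–T6 at 52.0788 km.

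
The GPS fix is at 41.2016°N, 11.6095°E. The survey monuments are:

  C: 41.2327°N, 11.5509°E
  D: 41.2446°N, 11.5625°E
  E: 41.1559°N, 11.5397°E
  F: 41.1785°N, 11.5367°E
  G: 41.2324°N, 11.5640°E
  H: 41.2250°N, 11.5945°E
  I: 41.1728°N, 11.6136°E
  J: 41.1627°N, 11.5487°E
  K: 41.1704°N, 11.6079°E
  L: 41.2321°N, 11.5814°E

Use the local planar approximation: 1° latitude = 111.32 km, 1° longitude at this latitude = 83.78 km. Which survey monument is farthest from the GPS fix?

E

Distances from 41.2016°N, 11.6095°E:
C: √((0.0311·111.32)² + (-0.0586·83.78)²) = √(11.985804 + 24.103269) = 6.0074 km
D: √((0.0430·111.32)² + (-0.0470·83.78)²) = √(22.913071 + 15.505166) = 6.1982 km
E: √((-0.0457·111.32)² + (-0.0698·83.78)²) = √(25.880865 + 34.197279) = 7.7510 km
F: √((-0.0231·111.32)² + (-0.0728·83.78)²) = √(6.612571 + 37.200045) = 6.6191 km
G: √((0.0308·111.32)² + (-0.0455·83.78)²) = √(11.755682 + 14.531268) = 5.1271 km
H: √((0.0234·111.32)² + (-0.0150·83.78)²) = √(6.785441 + 1.579295) = 2.8922 km
I: √((-0.0288·111.32)² + (0.0041·83.78)²) = √(10.278539 + 0.117991) = 3.2244 km
J: √((-0.0389·111.32)² + (-0.0608·83.78)²) = √(18.751914 + 25.947043) = 6.6857 km
K: √((-0.0312·111.32)² + (-0.0016·83.78)²) = √(12.063007 + 0.017969) = 3.4758 km
L: √((0.0305·111.32)² + (-0.0281·83.78)²) = √(11.527790 + 5.542342) = 4.1316 km
Maximum: E at 7.7510 km.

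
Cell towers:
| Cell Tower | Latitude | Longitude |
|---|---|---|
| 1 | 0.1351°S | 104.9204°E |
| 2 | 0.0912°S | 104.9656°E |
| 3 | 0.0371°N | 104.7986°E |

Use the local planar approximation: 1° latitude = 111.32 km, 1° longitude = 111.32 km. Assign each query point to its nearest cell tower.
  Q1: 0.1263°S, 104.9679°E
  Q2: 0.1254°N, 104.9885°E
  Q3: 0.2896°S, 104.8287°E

Q1 at 0.1263°S, 104.9679°E:
  1: 5.3777 km
  2: 3.9157 km
  3: 26.1926 km
  → nearest: 2 (3.9157 km)
Q2 at 0.1254°N, 104.9885°E:
  1: 29.9734 km
  2: 24.2463 km
  3: 23.3132 km
  → nearest: 3 (23.3132 km)
Q3 at 0.2896°S, 104.8287°E:
  1: 20.0002 km
  2: 26.8335 km
  3: 36.5223 km
  → nearest: 1 (20.0002 km)

Q1→2; Q2→3; Q3→1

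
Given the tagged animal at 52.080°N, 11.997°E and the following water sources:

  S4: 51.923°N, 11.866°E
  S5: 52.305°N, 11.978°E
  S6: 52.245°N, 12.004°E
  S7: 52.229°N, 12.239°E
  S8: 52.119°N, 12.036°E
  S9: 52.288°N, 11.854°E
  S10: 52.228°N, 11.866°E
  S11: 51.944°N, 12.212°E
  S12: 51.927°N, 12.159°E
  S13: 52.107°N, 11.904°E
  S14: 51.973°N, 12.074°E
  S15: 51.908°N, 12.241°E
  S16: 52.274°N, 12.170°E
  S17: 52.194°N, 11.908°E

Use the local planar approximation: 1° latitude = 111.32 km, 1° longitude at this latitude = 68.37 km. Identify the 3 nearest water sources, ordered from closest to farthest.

S8, S13, S14

Distances from 52.080°N, 11.997°E:
S4: √((-0.157·111.32)² + (-0.131·68.37)²) = √(305.45392 + 80.21835) = 19.639 km
S5: √((0.225·111.32)² + (-0.019·68.37)²) = √(627.35221 + 1.68748) = 25.081 km
S6: √((0.165·111.32)² + (0.007·68.37)²) = √(337.37608 + 0.22905) = 18.374 km
S7: √((0.149·111.32)² + (0.242·68.37)²) = √(275.11795 + 273.75489) = 23.428 km
S8: √((0.039·111.32)² + (0.039·68.37)²) = √(18.84845 + 7.10985) = 5.095 km
S9: √((0.208·111.32)² + (-0.143·68.37)²) = √(536.13365 + 95.58797) = 25.134 km
S10: √((0.148·111.32)² + (-0.131·68.37)²) = √(271.43749 + 80.21835) = 18.752 km
S11: √((-0.136·111.32)² + (0.215·68.37)²) = √(229.20507 + 216.07677) = 21.102 km
S12: √((-0.153·111.32)² + (0.162·68.37)²) = √(290.08766 + 122.67645) = 20.317 km
S13: √((0.027·111.32)² + (-0.093·68.37)²) = √(9.03387 + 40.42938) = 7.033 km
S14: √((-0.107·111.32)² + (0.077·68.37)²) = √(141.87764 + 27.71485) = 13.023 km
S15: √((-0.172·111.32)² + (0.244·68.37)²) = √(366.60914 + 278.29847) = 25.395 km
S16: √((0.194·111.32)² + (0.173·68.37)²) = √(466.39067 + 139.90182) = 24.623 km
S17: √((0.114·111.32)² + (-0.089·68.37)²) = √(161.04828 + 37.02637) = 14.074 km
Sorted: S8 (5.095 km) < S13 (7.033 km) < S14 (13.023 km) < S17 (14.074 km) < S6 (18.374 km) < …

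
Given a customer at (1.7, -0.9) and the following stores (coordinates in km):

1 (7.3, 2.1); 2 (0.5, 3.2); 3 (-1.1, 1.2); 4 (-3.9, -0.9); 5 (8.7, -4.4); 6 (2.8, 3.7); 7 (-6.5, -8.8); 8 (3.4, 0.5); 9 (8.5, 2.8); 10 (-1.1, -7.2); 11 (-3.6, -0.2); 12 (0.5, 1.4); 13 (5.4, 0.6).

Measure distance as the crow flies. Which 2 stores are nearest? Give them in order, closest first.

8, 12

Distances from (1.7, -0.9):
1: 6.4 km
2: 4.3 km
3: 3.5 km
4: 5.6 km
5: 7.8 km
6: 4.7 km
7: 11.4 km
8: 2.2 km
9: 7.7 km
10: 6.9 km
11: 5.3 km
12: 2.6 km
13: 4.0 km
Sorted: 8 (2.2 km) < 12 (2.6 km) < 3 (3.5 km) < 13 (4.0 km) < …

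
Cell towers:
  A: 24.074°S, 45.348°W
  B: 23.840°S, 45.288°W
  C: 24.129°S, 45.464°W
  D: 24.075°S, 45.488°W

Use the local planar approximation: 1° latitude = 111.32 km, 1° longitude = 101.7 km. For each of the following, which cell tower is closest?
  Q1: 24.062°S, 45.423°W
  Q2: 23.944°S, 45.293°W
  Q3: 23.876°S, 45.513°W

Q1→D; Q2→B; Q3→D

Q1 at 24.062°S, 45.423°W:
  A: √((-0.012·111.32)² + (0.075·101.7)²) = √(1.78447 + 58.17876) = 7.744 km
  B: √((0.222·111.32)² + (0.135·101.7)²) = √(610.73435 + 188.49917) = 28.271 km
  C: √((-0.067·111.32)² + (-0.041·101.7)²) = √(55.62833 + 17.38640) = 8.545 km
  D: √((-0.013·111.32)² + (-0.065·101.7)²) = √(2.09427 + 43.69871) = 6.767 km
  → nearest: D (6.767 km)
Q2 at 23.944°S, 45.293°W:
  A: √((-0.130·111.32)² + (-0.055·101.7)²) = √(209.42721 + 31.28724) = 15.515 km
  B: √((0.104·111.32)² + (0.005·101.7)²) = √(134.03341 + 0.25857) = 11.588 km
  C: √((-0.185·111.32)² + (-0.171·101.7)²) = √(424.12107 + 302.43645) = 26.955 km
  D: √((-0.131·111.32)² + (-0.195·101.7)²) = √(212.66156 + 393.28839) = 24.616 km
  → nearest: B (11.588 km)
Q3 at 23.876°S, 45.513°W:
  A: √((-0.198·111.32)² + (0.165·101.7)²) = √(485.82155 + 281.58518) = 27.702 km
  B: √((0.036·111.32)² + (0.225·101.7)²) = √(16.06022 + 523.60881) = 23.231 km
  C: √((-0.253·111.32)² + (0.049·101.7)²) = √(793.20864 + 24.83328) = 28.601 km
  D: √((-0.199·111.32)² + (0.025·101.7)²) = √(490.74123 + 6.46431) = 22.298 km
  → nearest: D (22.298 km)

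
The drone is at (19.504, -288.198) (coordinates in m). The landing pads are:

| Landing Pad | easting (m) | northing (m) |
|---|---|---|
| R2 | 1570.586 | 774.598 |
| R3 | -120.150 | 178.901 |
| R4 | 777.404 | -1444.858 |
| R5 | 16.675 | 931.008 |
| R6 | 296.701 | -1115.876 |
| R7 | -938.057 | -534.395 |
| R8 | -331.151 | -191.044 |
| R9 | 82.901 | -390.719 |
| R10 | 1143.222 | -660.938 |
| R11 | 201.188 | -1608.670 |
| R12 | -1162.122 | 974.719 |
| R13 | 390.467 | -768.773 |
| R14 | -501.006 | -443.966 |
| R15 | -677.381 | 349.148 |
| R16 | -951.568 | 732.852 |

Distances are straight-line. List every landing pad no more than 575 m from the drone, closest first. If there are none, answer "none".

R9, R8, R3, R14

Distances from (19.504, -288.198):
R2: √((1551.082)² + (1062.796)²) = √(2405855.37072 + 1129535.33762) = 1880.263 m
R3: √((-139.654)² + (467.099)²) = √(19503.23972 + 218181.47580) = 487.529 m
R4: √((757.900)² + (-1156.660)²) = √(574412.41000 + 1337862.35560) = 1382.850 m
R5: √((-2.829)² + (1219.206)²) = √(8.00324 + 1486463.27044) = 1219.209 m
R6: √((277.197)² + (-827.678)²) = √(76838.17681 + 685050.87168) = 872.863 m
R7: √((-957.561)² + (-246.197)²) = √(916923.06872 + 60612.96281) = 988.704 m
R8: √((-350.655)² + (97.154)²) = √(122958.92903 + 9438.89972) = 363.865 m
R9: √((63.397)² + (-102.521)²) = √(4019.17961 + 10510.55544) = 120.539 m
R10: √((1123.718)² + (-372.740)²) = √(1262742.14352 + 138935.10760) = 1183.925 m
R11: √((181.684)² + (-1320.472)²) = √(33009.07586 + 1743646.30278) = 1332.912 m
R12: √((-1181.626)² + (1262.917)²) = √(1396240.00388 + 1594959.34889) = 1729.508 m
R13: √((370.963)² + (-480.575)²) = √(137613.54737 + 230952.33063) = 607.096 m
R14: √((-520.510)² + (-155.768)²) = √(270930.66010 + 24263.66982) = 543.318 m
R15: √((-696.885)² + (637.346)²) = √(485648.70323 + 406209.92372) = 944.383 m
R16: √((-971.072)² + (1021.050)²) = √(942980.82918 + 1042543.10250) = 1409.086 m
Threshold 575 m: R9 (120.539 m), R8 (363.865 m), R3 (487.529 m), R14 (543.318 m) are within range.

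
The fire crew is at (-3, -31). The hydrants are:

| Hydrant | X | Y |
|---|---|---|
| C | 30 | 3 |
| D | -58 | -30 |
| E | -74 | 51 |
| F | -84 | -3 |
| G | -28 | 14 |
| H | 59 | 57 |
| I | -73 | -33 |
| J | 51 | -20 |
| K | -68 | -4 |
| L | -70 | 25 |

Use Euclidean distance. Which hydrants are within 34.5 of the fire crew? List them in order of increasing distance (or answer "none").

Distances from (-3, -31):
C: √((33)² + (34)²) = √(1089.000 + 1156.000) = 47.4
D: √((-55)² + (1)²) = √(3025.000 + 1.000) = 55.0
E: √((-71)² + (82)²) = √(5041.000 + 6724.000) = 108.5
F: √((-81)² + (28)²) = √(6561.000 + 784.000) = 85.7
G: √((-25)² + (45)²) = √(625.000 + 2025.000) = 51.5
H: √((62)² + (88)²) = √(3844.000 + 7744.000) = 107.6
I: √((-70)² + (-2)²) = √(4900.000 + 4.000) = 70.0
J: √((54)² + (11)²) = √(2916.000 + 121.000) = 55.1
K: √((-65)² + (27)²) = √(4225.000 + 729.000) = 70.4
L: √((-67)² + (56)²) = √(4489.000 + 3136.000) = 87.3
Threshold 34.5: none within range.

none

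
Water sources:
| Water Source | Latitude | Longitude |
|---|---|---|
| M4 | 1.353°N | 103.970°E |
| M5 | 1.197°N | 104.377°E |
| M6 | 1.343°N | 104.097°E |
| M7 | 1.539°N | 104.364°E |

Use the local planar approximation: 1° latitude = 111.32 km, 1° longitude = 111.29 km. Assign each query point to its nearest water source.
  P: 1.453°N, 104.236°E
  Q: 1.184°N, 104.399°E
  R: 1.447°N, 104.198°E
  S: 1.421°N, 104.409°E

P→M7; Q→M5; R→M6; S→M7

P at 1.453°N, 104.236°E:
  M4: √((-0.100·111.32)² + (-0.266·111.29)²) = √(123.92142 + 876.34590) = 31.627 km
  M5: √((-0.256·111.32)² + (0.141·111.29)²) = √(812.13144 + 246.23541) = 32.533 km
  M6: √((-0.110·111.32)² + (-0.139·111.29)²) = √(149.94492 + 239.29955) = 19.729 km
  M7: √((0.086·111.32)² + (0.128·111.29)²) = √(91.65229 + 202.92344) = 17.163 km
  → nearest: M7 (17.163 km)
Q at 1.184°N, 104.399°E:
  M4: √((0.169·111.32)² + (-0.429·111.29)²) = √(353.93198 + 2279.43320) = 51.316 km
  M5: √((0.013·111.32)² + (-0.022·111.29)²) = √(2.09427 + 5.99456) = 2.844 km
  M6: √((0.159·111.32)² + (-0.302·111.29)²) = √(313.28575 + 1129.60387) = 37.985 km
  M7: √((0.355·111.32)² + (-0.035·111.29)²) = √(1561.71975 + 15.17219) = 39.710 km
  → nearest: M5 (2.844 km)
R at 1.447°N, 104.198°E:
  M4: √((-0.094·111.32)² + (-0.228·111.29)²) = √(109.49697 + 643.84597) = 27.447 km
  M5: √((-0.250·111.32)² + (0.179·111.29)²) = √(774.50890 + 396.84266) = 34.225 km
  M6: √((-0.104·111.32)² + (-0.101·111.29)²) = √(134.03341 + 126.34412) = 16.136 km
  M7: √((0.092·111.32)² + (0.166·111.29)²) = √(104.88709 + 341.29385) = 21.123 km
  → nearest: M6 (16.136 km)
S at 1.421°N, 104.409°E:
  M4: √((-0.068·111.32)² + (-0.439·111.29)²) = √(57.30127 + 2386.93903) = 49.439 km
  M5: √((-0.224·111.32)² + (-0.032·111.29)²) = √(621.78814 + 12.68272) = 25.189 km
  M6: √((-0.078·111.32)² + (-0.312·111.29)²) = √(75.39379 + 1205.65062) = 35.792 km
  M7: √((0.118·111.32)² + (-0.045·111.29)²) = √(172.54819 + 25.08056) = 14.058 km
  → nearest: M7 (14.058 km)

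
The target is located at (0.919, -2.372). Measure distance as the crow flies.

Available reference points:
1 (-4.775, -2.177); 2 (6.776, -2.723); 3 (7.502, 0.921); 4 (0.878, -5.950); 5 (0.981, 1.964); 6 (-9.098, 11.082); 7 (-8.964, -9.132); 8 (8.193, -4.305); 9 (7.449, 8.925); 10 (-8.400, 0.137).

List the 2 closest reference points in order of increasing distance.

Distances from (0.919, -2.372):
1: 5.697
2: 5.868
3: 7.361
4: 3.578
5: 4.336
6: 16.774
7: 11.974
8: 7.526
9: 13.048
10: 9.651
Sorted: 4 (3.578) < 5 (4.336) < 1 (5.697) < 2 (5.868) < …

4, 5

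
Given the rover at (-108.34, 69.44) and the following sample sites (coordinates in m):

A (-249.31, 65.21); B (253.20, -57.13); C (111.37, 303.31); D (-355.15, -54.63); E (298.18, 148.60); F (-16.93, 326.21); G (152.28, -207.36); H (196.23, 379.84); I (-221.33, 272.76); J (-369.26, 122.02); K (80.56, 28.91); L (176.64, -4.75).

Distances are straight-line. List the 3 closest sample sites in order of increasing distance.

A, K, I

Distances from (-108.34, 69.44):
A: 141.03 m
B: 383.06 m
C: 320.89 m
D: 276.24 m
E: 414.16 m
F: 272.56 m
G: 380.19 m
H: 434.87 m
I: 232.61 m
J: 266.17 m
K: 193.20 m
L: 294.48 m
Sorted: A (141.03 m) < K (193.20 m) < I (232.61 m) < J (266.17 m) < F (272.56 m) < …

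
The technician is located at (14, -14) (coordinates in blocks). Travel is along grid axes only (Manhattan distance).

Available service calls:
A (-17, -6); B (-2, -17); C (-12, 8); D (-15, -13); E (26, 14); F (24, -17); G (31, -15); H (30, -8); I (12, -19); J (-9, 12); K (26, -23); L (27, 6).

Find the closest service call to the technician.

Distances from (14, -14):
A: |-31| + |8| = 31 + 8 = 39 blocks
B: |-16| + |-3| = 16 + 3 = 19 blocks
C: |-26| + |22| = 26 + 22 = 48 blocks
D: |-29| + |1| = 29 + 1 = 30 blocks
E: |12| + |28| = 12 + 28 = 40 blocks
F: |10| + |-3| = 10 + 3 = 13 blocks
G: |17| + |-1| = 17 + 1 = 18 blocks
H: |16| + |6| = 16 + 6 = 22 blocks
I: |-2| + |-5| = 2 + 5 = 7 blocks
J: |-23| + |26| = 23 + 26 = 49 blocks
K: |12| + |-9| = 12 + 9 = 21 blocks
L: |13| + |20| = 13 + 20 = 33 blocks
Minimum: I at 7 blocks.

I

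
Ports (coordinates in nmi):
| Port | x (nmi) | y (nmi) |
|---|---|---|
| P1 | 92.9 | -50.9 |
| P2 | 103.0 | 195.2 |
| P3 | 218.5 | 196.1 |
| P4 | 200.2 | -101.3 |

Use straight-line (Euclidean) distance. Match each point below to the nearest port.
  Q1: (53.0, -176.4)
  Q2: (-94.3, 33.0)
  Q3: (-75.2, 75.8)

Q1→P1; Q2→P1; Q3→P1

Q1 at (53.0, -176.4):
  P1: 131.7 nmi
  P2: 374.9 nmi
  P3: 407.6 nmi
  P4: 165.3 nmi
  → nearest: P1 (131.7 nmi)
Q2 at (-94.3, 33.0):
  P1: 205.1 nmi
  P2: 255.4 nmi
  P3: 352.8 nmi
  P4: 323.7 nmi
  → nearest: P1 (205.1 nmi)
Q3 at (-75.2, 75.8):
  P1: 210.5 nmi
  P2: 214.5 nmi
  P3: 317.4 nmi
  P4: 327.4 nmi
  → nearest: P1 (210.5 nmi)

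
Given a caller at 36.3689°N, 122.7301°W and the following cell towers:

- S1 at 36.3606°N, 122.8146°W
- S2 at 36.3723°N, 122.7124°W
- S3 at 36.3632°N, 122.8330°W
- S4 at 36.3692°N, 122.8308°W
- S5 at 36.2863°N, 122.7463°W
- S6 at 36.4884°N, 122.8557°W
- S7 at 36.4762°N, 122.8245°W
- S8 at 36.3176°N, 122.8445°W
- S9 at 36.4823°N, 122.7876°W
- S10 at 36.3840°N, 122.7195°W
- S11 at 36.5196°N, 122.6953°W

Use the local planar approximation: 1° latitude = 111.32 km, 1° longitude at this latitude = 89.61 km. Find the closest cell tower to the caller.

S2

Distances from 36.3689°N, 122.7301°W:
S1: √((-0.0083·111.32)² + (-0.0845·89.61)²) = √(0.853695 + 57.335865) = 7.6282 km
S2: √((0.0034·111.32)² + (0.0177·89.61)²) = √(0.143253 + 2.515704) = 1.6306 km
S3: √((-0.0057·111.32)² + (-0.1029·89.61)²) = √(0.402621 + 85.024425) = 9.2427 km
S4: √((0.0003·111.32)² + (-0.1007·89.61)²) = √(0.001115 + 81.427649) = 9.0238 km
S5: √((-0.0826·111.32)² + (-0.0162·89.61)²) = √(84.548613 + 2.107381) = 9.3089 km
S6: √((0.1195·111.32)² + (-0.1256·89.61)²) = √(176.962892 + 126.675385) = 17.4252 km
S7: √((0.1073·111.32)² + (-0.0944·89.61)²) = √(142.674329 + 71.557794) = 14.6367 km
S8: √((-0.0513·111.32)² + (-0.1144·89.61)²) = √(32.612277 + 105.090874) = 11.7347 km
S9: √((0.1134·111.32)² + (-0.0575·89.61)²) = √(159.357499 + 26.549029) = 13.6348 km
S10: √((0.0151·111.32)² + (0.0106·89.61)²) = √(2.825532 + 0.902245) = 1.9307 km
S11: √((0.1507·111.32)² + (0.0348·89.61)²) = √(281.431626 + 9.724593) = 17.0633 km
Minimum: S2 at 1.6306 km.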